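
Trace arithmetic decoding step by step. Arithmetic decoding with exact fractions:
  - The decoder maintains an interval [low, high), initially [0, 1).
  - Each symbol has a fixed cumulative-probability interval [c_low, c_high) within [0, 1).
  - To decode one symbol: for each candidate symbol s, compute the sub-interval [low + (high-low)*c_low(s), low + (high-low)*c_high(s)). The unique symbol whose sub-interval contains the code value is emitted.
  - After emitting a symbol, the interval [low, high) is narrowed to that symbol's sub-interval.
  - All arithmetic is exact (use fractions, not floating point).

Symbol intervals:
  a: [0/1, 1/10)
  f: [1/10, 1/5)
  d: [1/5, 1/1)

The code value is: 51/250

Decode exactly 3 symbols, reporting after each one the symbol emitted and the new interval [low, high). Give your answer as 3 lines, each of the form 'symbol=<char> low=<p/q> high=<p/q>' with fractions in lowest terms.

Step 1: interval [0/1, 1/1), width = 1/1 - 0/1 = 1/1
  'a': [0/1 + 1/1*0/1, 0/1 + 1/1*1/10) = [0/1, 1/10)
  'f': [0/1 + 1/1*1/10, 0/1 + 1/1*1/5) = [1/10, 1/5)
  'd': [0/1 + 1/1*1/5, 0/1 + 1/1*1/1) = [1/5, 1/1) <- contains code 51/250
  emit 'd', narrow to [1/5, 1/1)
Step 2: interval [1/5, 1/1), width = 1/1 - 1/5 = 4/5
  'a': [1/5 + 4/5*0/1, 1/5 + 4/5*1/10) = [1/5, 7/25) <- contains code 51/250
  'f': [1/5 + 4/5*1/10, 1/5 + 4/5*1/5) = [7/25, 9/25)
  'd': [1/5 + 4/5*1/5, 1/5 + 4/5*1/1) = [9/25, 1/1)
  emit 'a', narrow to [1/5, 7/25)
Step 3: interval [1/5, 7/25), width = 7/25 - 1/5 = 2/25
  'a': [1/5 + 2/25*0/1, 1/5 + 2/25*1/10) = [1/5, 26/125) <- contains code 51/250
  'f': [1/5 + 2/25*1/10, 1/5 + 2/25*1/5) = [26/125, 27/125)
  'd': [1/5 + 2/25*1/5, 1/5 + 2/25*1/1) = [27/125, 7/25)
  emit 'a', narrow to [1/5, 26/125)

Answer: symbol=d low=1/5 high=1/1
symbol=a low=1/5 high=7/25
symbol=a low=1/5 high=26/125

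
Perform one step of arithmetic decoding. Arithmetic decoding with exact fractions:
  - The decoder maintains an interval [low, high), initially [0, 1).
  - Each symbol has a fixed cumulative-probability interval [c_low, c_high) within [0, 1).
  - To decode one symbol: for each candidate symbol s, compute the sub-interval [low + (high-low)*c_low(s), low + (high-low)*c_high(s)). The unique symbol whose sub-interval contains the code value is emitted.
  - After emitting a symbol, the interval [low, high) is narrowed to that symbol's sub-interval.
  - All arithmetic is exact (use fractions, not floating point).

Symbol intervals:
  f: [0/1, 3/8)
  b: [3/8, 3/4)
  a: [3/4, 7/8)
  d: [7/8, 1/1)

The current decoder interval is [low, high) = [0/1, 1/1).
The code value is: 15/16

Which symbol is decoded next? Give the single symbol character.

Interval width = high − low = 1/1 − 0/1 = 1/1
Scaled code = (code − low) / width = (15/16 − 0/1) / 1/1 = 15/16
  f: [0/1, 3/8) 
  b: [3/8, 3/4) 
  a: [3/4, 7/8) 
  d: [7/8, 1/1) ← scaled code falls here ✓

Answer: d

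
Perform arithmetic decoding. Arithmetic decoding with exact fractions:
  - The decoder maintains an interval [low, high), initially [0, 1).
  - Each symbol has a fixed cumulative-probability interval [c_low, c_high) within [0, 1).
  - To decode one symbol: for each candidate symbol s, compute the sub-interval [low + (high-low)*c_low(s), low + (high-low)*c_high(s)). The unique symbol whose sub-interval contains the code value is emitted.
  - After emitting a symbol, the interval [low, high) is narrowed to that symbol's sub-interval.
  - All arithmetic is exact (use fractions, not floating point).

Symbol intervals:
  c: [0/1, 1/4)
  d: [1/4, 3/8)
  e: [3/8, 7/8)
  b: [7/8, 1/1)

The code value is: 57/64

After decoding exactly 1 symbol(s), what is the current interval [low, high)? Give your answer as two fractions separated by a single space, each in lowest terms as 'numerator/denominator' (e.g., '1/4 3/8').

Step 1: interval [0/1, 1/1), width = 1/1 - 0/1 = 1/1
  'c': [0/1 + 1/1*0/1, 0/1 + 1/1*1/4) = [0/1, 1/4)
  'd': [0/1 + 1/1*1/4, 0/1 + 1/1*3/8) = [1/4, 3/8)
  'e': [0/1 + 1/1*3/8, 0/1 + 1/1*7/8) = [3/8, 7/8)
  'b': [0/1 + 1/1*7/8, 0/1 + 1/1*1/1) = [7/8, 1/1) <- contains code 57/64
  emit 'b', narrow to [7/8, 1/1)

Answer: 7/8 1/1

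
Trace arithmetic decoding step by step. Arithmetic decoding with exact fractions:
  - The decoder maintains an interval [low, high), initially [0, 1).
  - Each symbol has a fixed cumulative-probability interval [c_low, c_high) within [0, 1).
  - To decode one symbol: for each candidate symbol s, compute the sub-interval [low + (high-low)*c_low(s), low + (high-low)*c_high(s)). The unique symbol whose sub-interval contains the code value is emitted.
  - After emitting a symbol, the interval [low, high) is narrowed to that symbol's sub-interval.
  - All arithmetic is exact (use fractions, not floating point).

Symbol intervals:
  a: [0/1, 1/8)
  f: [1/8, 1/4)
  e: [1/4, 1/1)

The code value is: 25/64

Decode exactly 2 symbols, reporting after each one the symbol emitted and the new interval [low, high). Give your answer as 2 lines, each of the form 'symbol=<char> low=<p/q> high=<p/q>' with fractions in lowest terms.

Step 1: interval [0/1, 1/1), width = 1/1 - 0/1 = 1/1
  'a': [0/1 + 1/1*0/1, 0/1 + 1/1*1/8) = [0/1, 1/8)
  'f': [0/1 + 1/1*1/8, 0/1 + 1/1*1/4) = [1/8, 1/4)
  'e': [0/1 + 1/1*1/4, 0/1 + 1/1*1/1) = [1/4, 1/1) <- contains code 25/64
  emit 'e', narrow to [1/4, 1/1)
Step 2: interval [1/4, 1/1), width = 1/1 - 1/4 = 3/4
  'a': [1/4 + 3/4*0/1, 1/4 + 3/4*1/8) = [1/4, 11/32)
  'f': [1/4 + 3/4*1/8, 1/4 + 3/4*1/4) = [11/32, 7/16) <- contains code 25/64
  'e': [1/4 + 3/4*1/4, 1/4 + 3/4*1/1) = [7/16, 1/1)
  emit 'f', narrow to [11/32, 7/16)

Answer: symbol=e low=1/4 high=1/1
symbol=f low=11/32 high=7/16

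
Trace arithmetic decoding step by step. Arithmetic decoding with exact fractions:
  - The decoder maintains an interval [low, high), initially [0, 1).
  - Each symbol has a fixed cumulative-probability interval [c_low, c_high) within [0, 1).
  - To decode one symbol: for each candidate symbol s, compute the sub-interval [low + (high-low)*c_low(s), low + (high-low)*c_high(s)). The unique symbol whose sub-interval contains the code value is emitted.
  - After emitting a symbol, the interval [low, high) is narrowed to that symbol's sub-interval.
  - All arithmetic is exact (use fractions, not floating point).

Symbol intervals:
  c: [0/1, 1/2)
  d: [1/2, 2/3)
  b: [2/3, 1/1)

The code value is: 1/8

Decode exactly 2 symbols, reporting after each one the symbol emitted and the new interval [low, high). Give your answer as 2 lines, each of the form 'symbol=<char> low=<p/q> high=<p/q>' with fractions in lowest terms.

Answer: symbol=c low=0/1 high=1/2
symbol=c low=0/1 high=1/4

Derivation:
Step 1: interval [0/1, 1/1), width = 1/1 - 0/1 = 1/1
  'c': [0/1 + 1/1*0/1, 0/1 + 1/1*1/2) = [0/1, 1/2) <- contains code 1/8
  'd': [0/1 + 1/1*1/2, 0/1 + 1/1*2/3) = [1/2, 2/3)
  'b': [0/1 + 1/1*2/3, 0/1 + 1/1*1/1) = [2/3, 1/1)
  emit 'c', narrow to [0/1, 1/2)
Step 2: interval [0/1, 1/2), width = 1/2 - 0/1 = 1/2
  'c': [0/1 + 1/2*0/1, 0/1 + 1/2*1/2) = [0/1, 1/4) <- contains code 1/8
  'd': [0/1 + 1/2*1/2, 0/1 + 1/2*2/3) = [1/4, 1/3)
  'b': [0/1 + 1/2*2/3, 0/1 + 1/2*1/1) = [1/3, 1/2)
  emit 'c', narrow to [0/1, 1/4)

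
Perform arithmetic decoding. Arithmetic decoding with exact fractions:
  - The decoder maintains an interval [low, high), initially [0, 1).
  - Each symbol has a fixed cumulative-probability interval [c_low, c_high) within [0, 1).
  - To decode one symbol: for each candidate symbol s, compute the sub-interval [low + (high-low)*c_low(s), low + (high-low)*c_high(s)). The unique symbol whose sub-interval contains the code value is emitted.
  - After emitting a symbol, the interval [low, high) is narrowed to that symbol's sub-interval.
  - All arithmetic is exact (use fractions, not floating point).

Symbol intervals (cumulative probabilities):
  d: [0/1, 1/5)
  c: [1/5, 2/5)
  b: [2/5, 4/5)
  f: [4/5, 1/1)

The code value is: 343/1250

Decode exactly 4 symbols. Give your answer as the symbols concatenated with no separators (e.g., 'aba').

Answer: ccfc

Derivation:
Step 1: interval [0/1, 1/1), width = 1/1 - 0/1 = 1/1
  'd': [0/1 + 1/1*0/1, 0/1 + 1/1*1/5) = [0/1, 1/5)
  'c': [0/1 + 1/1*1/5, 0/1 + 1/1*2/5) = [1/5, 2/5) <- contains code 343/1250
  'b': [0/1 + 1/1*2/5, 0/1 + 1/1*4/5) = [2/5, 4/5)
  'f': [0/1 + 1/1*4/5, 0/1 + 1/1*1/1) = [4/5, 1/1)
  emit 'c', narrow to [1/5, 2/5)
Step 2: interval [1/5, 2/5), width = 2/5 - 1/5 = 1/5
  'd': [1/5 + 1/5*0/1, 1/5 + 1/5*1/5) = [1/5, 6/25)
  'c': [1/5 + 1/5*1/5, 1/5 + 1/5*2/5) = [6/25, 7/25) <- contains code 343/1250
  'b': [1/5 + 1/5*2/5, 1/5 + 1/5*4/5) = [7/25, 9/25)
  'f': [1/5 + 1/5*4/5, 1/5 + 1/5*1/1) = [9/25, 2/5)
  emit 'c', narrow to [6/25, 7/25)
Step 3: interval [6/25, 7/25), width = 7/25 - 6/25 = 1/25
  'd': [6/25 + 1/25*0/1, 6/25 + 1/25*1/5) = [6/25, 31/125)
  'c': [6/25 + 1/25*1/5, 6/25 + 1/25*2/5) = [31/125, 32/125)
  'b': [6/25 + 1/25*2/5, 6/25 + 1/25*4/5) = [32/125, 34/125)
  'f': [6/25 + 1/25*4/5, 6/25 + 1/25*1/1) = [34/125, 7/25) <- contains code 343/1250
  emit 'f', narrow to [34/125, 7/25)
Step 4: interval [34/125, 7/25), width = 7/25 - 34/125 = 1/125
  'd': [34/125 + 1/125*0/1, 34/125 + 1/125*1/5) = [34/125, 171/625)
  'c': [34/125 + 1/125*1/5, 34/125 + 1/125*2/5) = [171/625, 172/625) <- contains code 343/1250
  'b': [34/125 + 1/125*2/5, 34/125 + 1/125*4/5) = [172/625, 174/625)
  'f': [34/125 + 1/125*4/5, 34/125 + 1/125*1/1) = [174/625, 7/25)
  emit 'c', narrow to [171/625, 172/625)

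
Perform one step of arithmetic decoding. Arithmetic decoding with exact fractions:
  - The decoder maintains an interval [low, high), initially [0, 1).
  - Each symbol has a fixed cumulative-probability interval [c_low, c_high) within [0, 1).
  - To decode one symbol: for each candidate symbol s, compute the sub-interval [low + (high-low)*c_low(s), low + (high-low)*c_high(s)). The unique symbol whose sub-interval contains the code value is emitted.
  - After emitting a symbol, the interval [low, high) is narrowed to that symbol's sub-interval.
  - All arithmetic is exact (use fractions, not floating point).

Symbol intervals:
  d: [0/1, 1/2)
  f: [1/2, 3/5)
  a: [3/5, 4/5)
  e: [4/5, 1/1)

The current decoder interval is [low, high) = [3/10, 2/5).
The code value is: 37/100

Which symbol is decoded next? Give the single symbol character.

Interval width = high − low = 2/5 − 3/10 = 1/10
Scaled code = (code − low) / width = (37/100 − 3/10) / 1/10 = 7/10
  d: [0/1, 1/2) 
  f: [1/2, 3/5) 
  a: [3/5, 4/5) ← scaled code falls here ✓
  e: [4/5, 1/1) 

Answer: a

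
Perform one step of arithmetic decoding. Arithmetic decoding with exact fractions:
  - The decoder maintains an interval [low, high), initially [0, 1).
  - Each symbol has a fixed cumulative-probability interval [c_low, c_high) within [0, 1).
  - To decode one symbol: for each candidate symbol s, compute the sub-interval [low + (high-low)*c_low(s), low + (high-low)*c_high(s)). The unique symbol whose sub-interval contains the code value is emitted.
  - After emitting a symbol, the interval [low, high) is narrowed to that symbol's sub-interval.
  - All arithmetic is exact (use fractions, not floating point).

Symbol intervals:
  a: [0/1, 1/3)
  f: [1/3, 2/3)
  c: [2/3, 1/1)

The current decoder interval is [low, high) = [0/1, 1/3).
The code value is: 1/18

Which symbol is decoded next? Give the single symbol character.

Answer: a

Derivation:
Interval width = high − low = 1/3 − 0/1 = 1/3
Scaled code = (code − low) / width = (1/18 − 0/1) / 1/3 = 1/6
  a: [0/1, 1/3) ← scaled code falls here ✓
  f: [1/3, 2/3) 
  c: [2/3, 1/1) 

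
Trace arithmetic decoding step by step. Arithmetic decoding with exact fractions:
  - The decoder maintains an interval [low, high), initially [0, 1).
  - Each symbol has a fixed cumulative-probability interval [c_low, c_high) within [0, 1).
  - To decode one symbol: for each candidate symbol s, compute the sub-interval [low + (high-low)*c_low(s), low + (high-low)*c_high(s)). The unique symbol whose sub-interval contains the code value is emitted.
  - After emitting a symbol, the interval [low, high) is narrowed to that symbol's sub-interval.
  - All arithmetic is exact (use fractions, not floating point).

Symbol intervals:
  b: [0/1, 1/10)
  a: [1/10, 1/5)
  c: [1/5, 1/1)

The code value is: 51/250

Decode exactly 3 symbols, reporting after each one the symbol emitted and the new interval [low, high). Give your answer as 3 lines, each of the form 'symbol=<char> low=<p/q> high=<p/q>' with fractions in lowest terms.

Answer: symbol=c low=1/5 high=1/1
symbol=b low=1/5 high=7/25
symbol=b low=1/5 high=26/125

Derivation:
Step 1: interval [0/1, 1/1), width = 1/1 - 0/1 = 1/1
  'b': [0/1 + 1/1*0/1, 0/1 + 1/1*1/10) = [0/1, 1/10)
  'a': [0/1 + 1/1*1/10, 0/1 + 1/1*1/5) = [1/10, 1/5)
  'c': [0/1 + 1/1*1/5, 0/1 + 1/1*1/1) = [1/5, 1/1) <- contains code 51/250
  emit 'c', narrow to [1/5, 1/1)
Step 2: interval [1/5, 1/1), width = 1/1 - 1/5 = 4/5
  'b': [1/5 + 4/5*0/1, 1/5 + 4/5*1/10) = [1/5, 7/25) <- contains code 51/250
  'a': [1/5 + 4/5*1/10, 1/5 + 4/5*1/5) = [7/25, 9/25)
  'c': [1/5 + 4/5*1/5, 1/5 + 4/5*1/1) = [9/25, 1/1)
  emit 'b', narrow to [1/5, 7/25)
Step 3: interval [1/5, 7/25), width = 7/25 - 1/5 = 2/25
  'b': [1/5 + 2/25*0/1, 1/5 + 2/25*1/10) = [1/5, 26/125) <- contains code 51/250
  'a': [1/5 + 2/25*1/10, 1/5 + 2/25*1/5) = [26/125, 27/125)
  'c': [1/5 + 2/25*1/5, 1/5 + 2/25*1/1) = [27/125, 7/25)
  emit 'b', narrow to [1/5, 26/125)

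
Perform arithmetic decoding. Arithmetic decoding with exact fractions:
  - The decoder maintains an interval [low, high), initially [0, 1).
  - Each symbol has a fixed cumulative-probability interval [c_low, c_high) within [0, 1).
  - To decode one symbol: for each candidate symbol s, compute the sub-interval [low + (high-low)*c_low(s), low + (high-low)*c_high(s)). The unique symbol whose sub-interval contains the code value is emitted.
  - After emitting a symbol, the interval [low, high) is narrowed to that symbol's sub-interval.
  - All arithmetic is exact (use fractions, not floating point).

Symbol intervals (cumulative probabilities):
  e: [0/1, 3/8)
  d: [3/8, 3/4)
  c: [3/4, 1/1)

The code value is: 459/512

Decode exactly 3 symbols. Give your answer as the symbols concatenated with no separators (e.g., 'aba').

Step 1: interval [0/1, 1/1), width = 1/1 - 0/1 = 1/1
  'e': [0/1 + 1/1*0/1, 0/1 + 1/1*3/8) = [0/1, 3/8)
  'd': [0/1 + 1/1*3/8, 0/1 + 1/1*3/4) = [3/8, 3/4)
  'c': [0/1 + 1/1*3/4, 0/1 + 1/1*1/1) = [3/4, 1/1) <- contains code 459/512
  emit 'c', narrow to [3/4, 1/1)
Step 2: interval [3/4, 1/1), width = 1/1 - 3/4 = 1/4
  'e': [3/4 + 1/4*0/1, 3/4 + 1/4*3/8) = [3/4, 27/32)
  'd': [3/4 + 1/4*3/8, 3/4 + 1/4*3/4) = [27/32, 15/16) <- contains code 459/512
  'c': [3/4 + 1/4*3/4, 3/4 + 1/4*1/1) = [15/16, 1/1)
  emit 'd', narrow to [27/32, 15/16)
Step 3: interval [27/32, 15/16), width = 15/16 - 27/32 = 3/32
  'e': [27/32 + 3/32*0/1, 27/32 + 3/32*3/8) = [27/32, 225/256)
  'd': [27/32 + 3/32*3/8, 27/32 + 3/32*3/4) = [225/256, 117/128) <- contains code 459/512
  'c': [27/32 + 3/32*3/4, 27/32 + 3/32*1/1) = [117/128, 15/16)
  emit 'd', narrow to [225/256, 117/128)

Answer: cdd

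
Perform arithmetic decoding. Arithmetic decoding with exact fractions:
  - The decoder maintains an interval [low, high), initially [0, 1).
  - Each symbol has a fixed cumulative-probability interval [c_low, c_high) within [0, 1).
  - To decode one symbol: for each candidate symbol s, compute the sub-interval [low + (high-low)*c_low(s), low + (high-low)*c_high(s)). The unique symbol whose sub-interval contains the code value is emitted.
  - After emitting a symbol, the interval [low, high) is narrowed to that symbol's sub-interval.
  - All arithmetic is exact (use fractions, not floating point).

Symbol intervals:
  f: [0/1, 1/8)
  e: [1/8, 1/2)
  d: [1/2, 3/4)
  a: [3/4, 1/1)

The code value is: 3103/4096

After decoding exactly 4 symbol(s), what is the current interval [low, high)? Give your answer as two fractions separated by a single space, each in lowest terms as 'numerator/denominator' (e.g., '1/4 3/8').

Answer: 1547/2048 389/512

Derivation:
Step 1: interval [0/1, 1/1), width = 1/1 - 0/1 = 1/1
  'f': [0/1 + 1/1*0/1, 0/1 + 1/1*1/8) = [0/1, 1/8)
  'e': [0/1 + 1/1*1/8, 0/1 + 1/1*1/2) = [1/8, 1/2)
  'd': [0/1 + 1/1*1/2, 0/1 + 1/1*3/4) = [1/2, 3/4)
  'a': [0/1 + 1/1*3/4, 0/1 + 1/1*1/1) = [3/4, 1/1) <- contains code 3103/4096
  emit 'a', narrow to [3/4, 1/1)
Step 2: interval [3/4, 1/1), width = 1/1 - 3/4 = 1/4
  'f': [3/4 + 1/4*0/1, 3/4 + 1/4*1/8) = [3/4, 25/32) <- contains code 3103/4096
  'e': [3/4 + 1/4*1/8, 3/4 + 1/4*1/2) = [25/32, 7/8)
  'd': [3/4 + 1/4*1/2, 3/4 + 1/4*3/4) = [7/8, 15/16)
  'a': [3/4 + 1/4*3/4, 3/4 + 1/4*1/1) = [15/16, 1/1)
  emit 'f', narrow to [3/4, 25/32)
Step 3: interval [3/4, 25/32), width = 25/32 - 3/4 = 1/32
  'f': [3/4 + 1/32*0/1, 3/4 + 1/32*1/8) = [3/4, 193/256)
  'e': [3/4 + 1/32*1/8, 3/4 + 1/32*1/2) = [193/256, 49/64) <- contains code 3103/4096
  'd': [3/4 + 1/32*1/2, 3/4 + 1/32*3/4) = [49/64, 99/128)
  'a': [3/4 + 1/32*3/4, 3/4 + 1/32*1/1) = [99/128, 25/32)
  emit 'e', narrow to [193/256, 49/64)
Step 4: interval [193/256, 49/64), width = 49/64 - 193/256 = 3/256
  'f': [193/256 + 3/256*0/1, 193/256 + 3/256*1/8) = [193/256, 1547/2048)
  'e': [193/256 + 3/256*1/8, 193/256 + 3/256*1/2) = [1547/2048, 389/512) <- contains code 3103/4096
  'd': [193/256 + 3/256*1/2, 193/256 + 3/256*3/4) = [389/512, 781/1024)
  'a': [193/256 + 3/256*3/4, 193/256 + 3/256*1/1) = [781/1024, 49/64)
  emit 'e', narrow to [1547/2048, 389/512)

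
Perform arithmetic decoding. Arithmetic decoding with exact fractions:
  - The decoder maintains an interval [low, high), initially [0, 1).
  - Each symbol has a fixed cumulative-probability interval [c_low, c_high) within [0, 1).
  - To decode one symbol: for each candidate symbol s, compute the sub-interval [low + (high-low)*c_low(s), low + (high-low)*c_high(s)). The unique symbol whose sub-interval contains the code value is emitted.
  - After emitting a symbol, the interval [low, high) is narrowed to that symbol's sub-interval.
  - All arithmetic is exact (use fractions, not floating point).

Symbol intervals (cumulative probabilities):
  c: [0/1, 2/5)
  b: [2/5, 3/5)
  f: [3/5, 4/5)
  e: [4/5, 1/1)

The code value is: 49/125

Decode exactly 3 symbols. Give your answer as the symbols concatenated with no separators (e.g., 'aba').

Answer: cee

Derivation:
Step 1: interval [0/1, 1/1), width = 1/1 - 0/1 = 1/1
  'c': [0/1 + 1/1*0/1, 0/1 + 1/1*2/5) = [0/1, 2/5) <- contains code 49/125
  'b': [0/1 + 1/1*2/5, 0/1 + 1/1*3/5) = [2/5, 3/5)
  'f': [0/1 + 1/1*3/5, 0/1 + 1/1*4/5) = [3/5, 4/5)
  'e': [0/1 + 1/1*4/5, 0/1 + 1/1*1/1) = [4/5, 1/1)
  emit 'c', narrow to [0/1, 2/5)
Step 2: interval [0/1, 2/5), width = 2/5 - 0/1 = 2/5
  'c': [0/1 + 2/5*0/1, 0/1 + 2/5*2/5) = [0/1, 4/25)
  'b': [0/1 + 2/5*2/5, 0/1 + 2/5*3/5) = [4/25, 6/25)
  'f': [0/1 + 2/5*3/5, 0/1 + 2/5*4/5) = [6/25, 8/25)
  'e': [0/1 + 2/5*4/5, 0/1 + 2/5*1/1) = [8/25, 2/5) <- contains code 49/125
  emit 'e', narrow to [8/25, 2/5)
Step 3: interval [8/25, 2/5), width = 2/5 - 8/25 = 2/25
  'c': [8/25 + 2/25*0/1, 8/25 + 2/25*2/5) = [8/25, 44/125)
  'b': [8/25 + 2/25*2/5, 8/25 + 2/25*3/5) = [44/125, 46/125)
  'f': [8/25 + 2/25*3/5, 8/25 + 2/25*4/5) = [46/125, 48/125)
  'e': [8/25 + 2/25*4/5, 8/25 + 2/25*1/1) = [48/125, 2/5) <- contains code 49/125
  emit 'e', narrow to [48/125, 2/5)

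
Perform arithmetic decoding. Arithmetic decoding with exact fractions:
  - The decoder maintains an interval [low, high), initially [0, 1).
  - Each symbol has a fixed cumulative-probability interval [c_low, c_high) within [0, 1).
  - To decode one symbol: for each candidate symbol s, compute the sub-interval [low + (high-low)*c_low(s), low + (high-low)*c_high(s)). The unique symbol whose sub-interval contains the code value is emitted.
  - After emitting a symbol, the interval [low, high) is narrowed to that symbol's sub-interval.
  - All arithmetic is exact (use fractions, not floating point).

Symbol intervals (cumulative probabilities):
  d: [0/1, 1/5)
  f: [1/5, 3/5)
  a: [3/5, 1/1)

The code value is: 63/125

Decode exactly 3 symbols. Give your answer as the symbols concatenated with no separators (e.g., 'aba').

Step 1: interval [0/1, 1/1), width = 1/1 - 0/1 = 1/1
  'd': [0/1 + 1/1*0/1, 0/1 + 1/1*1/5) = [0/1, 1/5)
  'f': [0/1 + 1/1*1/5, 0/1 + 1/1*3/5) = [1/5, 3/5) <- contains code 63/125
  'a': [0/1 + 1/1*3/5, 0/1 + 1/1*1/1) = [3/5, 1/1)
  emit 'f', narrow to [1/5, 3/5)
Step 2: interval [1/5, 3/5), width = 3/5 - 1/5 = 2/5
  'd': [1/5 + 2/5*0/1, 1/5 + 2/5*1/5) = [1/5, 7/25)
  'f': [1/5 + 2/5*1/5, 1/5 + 2/5*3/5) = [7/25, 11/25)
  'a': [1/5 + 2/5*3/5, 1/5 + 2/5*1/1) = [11/25, 3/5) <- contains code 63/125
  emit 'a', narrow to [11/25, 3/5)
Step 3: interval [11/25, 3/5), width = 3/5 - 11/25 = 4/25
  'd': [11/25 + 4/25*0/1, 11/25 + 4/25*1/5) = [11/25, 59/125)
  'f': [11/25 + 4/25*1/5, 11/25 + 4/25*3/5) = [59/125, 67/125) <- contains code 63/125
  'a': [11/25 + 4/25*3/5, 11/25 + 4/25*1/1) = [67/125, 3/5)
  emit 'f', narrow to [59/125, 67/125)

Answer: faf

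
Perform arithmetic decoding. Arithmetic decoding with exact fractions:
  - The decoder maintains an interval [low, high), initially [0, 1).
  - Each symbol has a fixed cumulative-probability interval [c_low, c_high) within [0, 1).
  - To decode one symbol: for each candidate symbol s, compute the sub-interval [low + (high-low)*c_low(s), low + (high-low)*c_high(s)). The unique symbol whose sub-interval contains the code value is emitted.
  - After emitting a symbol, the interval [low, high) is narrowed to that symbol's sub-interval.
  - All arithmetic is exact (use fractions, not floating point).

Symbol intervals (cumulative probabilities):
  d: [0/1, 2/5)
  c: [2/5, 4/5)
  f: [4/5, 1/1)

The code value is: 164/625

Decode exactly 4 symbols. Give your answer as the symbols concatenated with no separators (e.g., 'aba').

Answer: dccc

Derivation:
Step 1: interval [0/1, 1/1), width = 1/1 - 0/1 = 1/1
  'd': [0/1 + 1/1*0/1, 0/1 + 1/1*2/5) = [0/1, 2/5) <- contains code 164/625
  'c': [0/1 + 1/1*2/5, 0/1 + 1/1*4/5) = [2/5, 4/5)
  'f': [0/1 + 1/1*4/5, 0/1 + 1/1*1/1) = [4/5, 1/1)
  emit 'd', narrow to [0/1, 2/5)
Step 2: interval [0/1, 2/5), width = 2/5 - 0/1 = 2/5
  'd': [0/1 + 2/5*0/1, 0/1 + 2/5*2/5) = [0/1, 4/25)
  'c': [0/1 + 2/5*2/5, 0/1 + 2/5*4/5) = [4/25, 8/25) <- contains code 164/625
  'f': [0/1 + 2/5*4/5, 0/1 + 2/5*1/1) = [8/25, 2/5)
  emit 'c', narrow to [4/25, 8/25)
Step 3: interval [4/25, 8/25), width = 8/25 - 4/25 = 4/25
  'd': [4/25 + 4/25*0/1, 4/25 + 4/25*2/5) = [4/25, 28/125)
  'c': [4/25 + 4/25*2/5, 4/25 + 4/25*4/5) = [28/125, 36/125) <- contains code 164/625
  'f': [4/25 + 4/25*4/5, 4/25 + 4/25*1/1) = [36/125, 8/25)
  emit 'c', narrow to [28/125, 36/125)
Step 4: interval [28/125, 36/125), width = 36/125 - 28/125 = 8/125
  'd': [28/125 + 8/125*0/1, 28/125 + 8/125*2/5) = [28/125, 156/625)
  'c': [28/125 + 8/125*2/5, 28/125 + 8/125*4/5) = [156/625, 172/625) <- contains code 164/625
  'f': [28/125 + 8/125*4/5, 28/125 + 8/125*1/1) = [172/625, 36/125)
  emit 'c', narrow to [156/625, 172/625)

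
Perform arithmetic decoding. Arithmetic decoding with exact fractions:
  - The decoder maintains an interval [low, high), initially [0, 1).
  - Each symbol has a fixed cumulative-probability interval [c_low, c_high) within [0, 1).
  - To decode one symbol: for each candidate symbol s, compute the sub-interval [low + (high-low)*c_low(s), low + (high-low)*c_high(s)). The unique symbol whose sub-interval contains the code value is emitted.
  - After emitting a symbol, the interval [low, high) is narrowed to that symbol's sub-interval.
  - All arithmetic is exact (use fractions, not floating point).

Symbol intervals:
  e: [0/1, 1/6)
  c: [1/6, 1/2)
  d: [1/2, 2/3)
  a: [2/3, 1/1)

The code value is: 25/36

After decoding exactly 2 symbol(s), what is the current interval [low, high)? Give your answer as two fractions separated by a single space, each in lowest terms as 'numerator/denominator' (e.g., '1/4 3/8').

Step 1: interval [0/1, 1/1), width = 1/1 - 0/1 = 1/1
  'e': [0/1 + 1/1*0/1, 0/1 + 1/1*1/6) = [0/1, 1/6)
  'c': [0/1 + 1/1*1/6, 0/1 + 1/1*1/2) = [1/6, 1/2)
  'd': [0/1 + 1/1*1/2, 0/1 + 1/1*2/3) = [1/2, 2/3)
  'a': [0/1 + 1/1*2/3, 0/1 + 1/1*1/1) = [2/3, 1/1) <- contains code 25/36
  emit 'a', narrow to [2/3, 1/1)
Step 2: interval [2/3, 1/1), width = 1/1 - 2/3 = 1/3
  'e': [2/3 + 1/3*0/1, 2/3 + 1/3*1/6) = [2/3, 13/18) <- contains code 25/36
  'c': [2/3 + 1/3*1/6, 2/3 + 1/3*1/2) = [13/18, 5/6)
  'd': [2/3 + 1/3*1/2, 2/3 + 1/3*2/3) = [5/6, 8/9)
  'a': [2/3 + 1/3*2/3, 2/3 + 1/3*1/1) = [8/9, 1/1)
  emit 'e', narrow to [2/3, 13/18)

Answer: 2/3 13/18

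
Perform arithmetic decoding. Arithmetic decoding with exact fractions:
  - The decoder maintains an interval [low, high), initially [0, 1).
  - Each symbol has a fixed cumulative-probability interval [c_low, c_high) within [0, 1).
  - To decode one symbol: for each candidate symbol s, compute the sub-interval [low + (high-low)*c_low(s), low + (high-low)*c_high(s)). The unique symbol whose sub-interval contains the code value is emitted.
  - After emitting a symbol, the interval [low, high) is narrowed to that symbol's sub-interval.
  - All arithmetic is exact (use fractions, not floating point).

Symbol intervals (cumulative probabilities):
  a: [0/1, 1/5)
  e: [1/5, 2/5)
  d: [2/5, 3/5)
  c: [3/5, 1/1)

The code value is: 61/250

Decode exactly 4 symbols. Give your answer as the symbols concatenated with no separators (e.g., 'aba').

Step 1: interval [0/1, 1/1), width = 1/1 - 0/1 = 1/1
  'a': [0/1 + 1/1*0/1, 0/1 + 1/1*1/5) = [0/1, 1/5)
  'e': [0/1 + 1/1*1/5, 0/1 + 1/1*2/5) = [1/5, 2/5) <- contains code 61/250
  'd': [0/1 + 1/1*2/5, 0/1 + 1/1*3/5) = [2/5, 3/5)
  'c': [0/1 + 1/1*3/5, 0/1 + 1/1*1/1) = [3/5, 1/1)
  emit 'e', narrow to [1/5, 2/5)
Step 2: interval [1/5, 2/5), width = 2/5 - 1/5 = 1/5
  'a': [1/5 + 1/5*0/1, 1/5 + 1/5*1/5) = [1/5, 6/25)
  'e': [1/5 + 1/5*1/5, 1/5 + 1/5*2/5) = [6/25, 7/25) <- contains code 61/250
  'd': [1/5 + 1/5*2/5, 1/5 + 1/5*3/5) = [7/25, 8/25)
  'c': [1/5 + 1/5*3/5, 1/5 + 1/5*1/1) = [8/25, 2/5)
  emit 'e', narrow to [6/25, 7/25)
Step 3: interval [6/25, 7/25), width = 7/25 - 6/25 = 1/25
  'a': [6/25 + 1/25*0/1, 6/25 + 1/25*1/5) = [6/25, 31/125) <- contains code 61/250
  'e': [6/25 + 1/25*1/5, 6/25 + 1/25*2/5) = [31/125, 32/125)
  'd': [6/25 + 1/25*2/5, 6/25 + 1/25*3/5) = [32/125, 33/125)
  'c': [6/25 + 1/25*3/5, 6/25 + 1/25*1/1) = [33/125, 7/25)
  emit 'a', narrow to [6/25, 31/125)
Step 4: interval [6/25, 31/125), width = 31/125 - 6/25 = 1/125
  'a': [6/25 + 1/125*0/1, 6/25 + 1/125*1/5) = [6/25, 151/625)
  'e': [6/25 + 1/125*1/5, 6/25 + 1/125*2/5) = [151/625, 152/625)
  'd': [6/25 + 1/125*2/5, 6/25 + 1/125*3/5) = [152/625, 153/625) <- contains code 61/250
  'c': [6/25 + 1/125*3/5, 6/25 + 1/125*1/1) = [153/625, 31/125)
  emit 'd', narrow to [152/625, 153/625)

Answer: eead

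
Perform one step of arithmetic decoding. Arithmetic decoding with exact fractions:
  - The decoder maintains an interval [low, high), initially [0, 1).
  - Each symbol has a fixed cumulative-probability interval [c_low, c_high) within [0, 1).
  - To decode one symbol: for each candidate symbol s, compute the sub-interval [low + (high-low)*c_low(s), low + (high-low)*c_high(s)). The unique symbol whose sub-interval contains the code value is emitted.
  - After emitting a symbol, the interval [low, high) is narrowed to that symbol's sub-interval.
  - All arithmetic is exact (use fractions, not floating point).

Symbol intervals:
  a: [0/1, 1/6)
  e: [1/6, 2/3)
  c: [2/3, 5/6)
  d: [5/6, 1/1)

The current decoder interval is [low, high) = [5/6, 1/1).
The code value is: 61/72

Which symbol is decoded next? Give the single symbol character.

Answer: a

Derivation:
Interval width = high − low = 1/1 − 5/6 = 1/6
Scaled code = (code − low) / width = (61/72 − 5/6) / 1/6 = 1/12
  a: [0/1, 1/6) ← scaled code falls here ✓
  e: [1/6, 2/3) 
  c: [2/3, 5/6) 
  d: [5/6, 1/1) 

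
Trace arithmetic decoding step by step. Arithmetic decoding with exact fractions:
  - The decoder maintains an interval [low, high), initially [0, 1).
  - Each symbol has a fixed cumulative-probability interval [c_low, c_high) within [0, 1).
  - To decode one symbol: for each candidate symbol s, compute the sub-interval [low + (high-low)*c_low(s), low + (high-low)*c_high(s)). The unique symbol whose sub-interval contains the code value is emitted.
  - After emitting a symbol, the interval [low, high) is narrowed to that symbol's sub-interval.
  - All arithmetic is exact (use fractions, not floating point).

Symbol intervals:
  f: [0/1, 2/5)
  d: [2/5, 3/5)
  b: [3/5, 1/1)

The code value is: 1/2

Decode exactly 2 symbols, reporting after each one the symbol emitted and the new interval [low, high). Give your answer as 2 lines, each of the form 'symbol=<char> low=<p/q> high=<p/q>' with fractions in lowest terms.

Step 1: interval [0/1, 1/1), width = 1/1 - 0/1 = 1/1
  'f': [0/1 + 1/1*0/1, 0/1 + 1/1*2/5) = [0/1, 2/5)
  'd': [0/1 + 1/1*2/5, 0/1 + 1/1*3/5) = [2/5, 3/5) <- contains code 1/2
  'b': [0/1 + 1/1*3/5, 0/1 + 1/1*1/1) = [3/5, 1/1)
  emit 'd', narrow to [2/5, 3/5)
Step 2: interval [2/5, 3/5), width = 3/5 - 2/5 = 1/5
  'f': [2/5 + 1/5*0/1, 2/5 + 1/5*2/5) = [2/5, 12/25)
  'd': [2/5 + 1/5*2/5, 2/5 + 1/5*3/5) = [12/25, 13/25) <- contains code 1/2
  'b': [2/5 + 1/5*3/5, 2/5 + 1/5*1/1) = [13/25, 3/5)
  emit 'd', narrow to [12/25, 13/25)

Answer: symbol=d low=2/5 high=3/5
symbol=d low=12/25 high=13/25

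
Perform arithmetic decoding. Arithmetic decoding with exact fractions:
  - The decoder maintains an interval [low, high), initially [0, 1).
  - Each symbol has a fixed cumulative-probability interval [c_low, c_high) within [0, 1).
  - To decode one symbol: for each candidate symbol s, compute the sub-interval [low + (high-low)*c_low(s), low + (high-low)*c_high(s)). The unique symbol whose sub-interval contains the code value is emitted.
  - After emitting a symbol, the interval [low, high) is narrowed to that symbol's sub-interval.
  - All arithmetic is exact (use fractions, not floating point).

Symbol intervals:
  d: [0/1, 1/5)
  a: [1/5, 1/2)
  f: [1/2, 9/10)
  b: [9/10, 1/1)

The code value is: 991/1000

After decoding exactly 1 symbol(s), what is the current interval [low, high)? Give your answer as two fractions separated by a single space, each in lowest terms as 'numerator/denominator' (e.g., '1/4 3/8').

Step 1: interval [0/1, 1/1), width = 1/1 - 0/1 = 1/1
  'd': [0/1 + 1/1*0/1, 0/1 + 1/1*1/5) = [0/1, 1/5)
  'a': [0/1 + 1/1*1/5, 0/1 + 1/1*1/2) = [1/5, 1/2)
  'f': [0/1 + 1/1*1/2, 0/1 + 1/1*9/10) = [1/2, 9/10)
  'b': [0/1 + 1/1*9/10, 0/1 + 1/1*1/1) = [9/10, 1/1) <- contains code 991/1000
  emit 'b', narrow to [9/10, 1/1)

Answer: 9/10 1/1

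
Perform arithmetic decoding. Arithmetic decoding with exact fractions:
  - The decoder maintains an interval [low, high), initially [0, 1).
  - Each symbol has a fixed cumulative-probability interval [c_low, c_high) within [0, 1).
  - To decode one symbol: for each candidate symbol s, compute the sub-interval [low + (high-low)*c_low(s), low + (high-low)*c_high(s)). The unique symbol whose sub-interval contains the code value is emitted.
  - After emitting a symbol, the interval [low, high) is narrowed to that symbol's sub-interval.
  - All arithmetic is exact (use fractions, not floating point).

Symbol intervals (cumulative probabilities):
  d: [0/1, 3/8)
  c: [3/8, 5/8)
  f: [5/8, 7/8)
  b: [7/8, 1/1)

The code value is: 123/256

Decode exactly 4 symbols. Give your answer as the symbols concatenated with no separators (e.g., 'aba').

Answer: ccdc

Derivation:
Step 1: interval [0/1, 1/1), width = 1/1 - 0/1 = 1/1
  'd': [0/1 + 1/1*0/1, 0/1 + 1/1*3/8) = [0/1, 3/8)
  'c': [0/1 + 1/1*3/8, 0/1 + 1/1*5/8) = [3/8, 5/8) <- contains code 123/256
  'f': [0/1 + 1/1*5/8, 0/1 + 1/1*7/8) = [5/8, 7/8)
  'b': [0/1 + 1/1*7/8, 0/1 + 1/1*1/1) = [7/8, 1/1)
  emit 'c', narrow to [3/8, 5/8)
Step 2: interval [3/8, 5/8), width = 5/8 - 3/8 = 1/4
  'd': [3/8 + 1/4*0/1, 3/8 + 1/4*3/8) = [3/8, 15/32)
  'c': [3/8 + 1/4*3/8, 3/8 + 1/4*5/8) = [15/32, 17/32) <- contains code 123/256
  'f': [3/8 + 1/4*5/8, 3/8 + 1/4*7/8) = [17/32, 19/32)
  'b': [3/8 + 1/4*7/8, 3/8 + 1/4*1/1) = [19/32, 5/8)
  emit 'c', narrow to [15/32, 17/32)
Step 3: interval [15/32, 17/32), width = 17/32 - 15/32 = 1/16
  'd': [15/32 + 1/16*0/1, 15/32 + 1/16*3/8) = [15/32, 63/128) <- contains code 123/256
  'c': [15/32 + 1/16*3/8, 15/32 + 1/16*5/8) = [63/128, 65/128)
  'f': [15/32 + 1/16*5/8, 15/32 + 1/16*7/8) = [65/128, 67/128)
  'b': [15/32 + 1/16*7/8, 15/32 + 1/16*1/1) = [67/128, 17/32)
  emit 'd', narrow to [15/32, 63/128)
Step 4: interval [15/32, 63/128), width = 63/128 - 15/32 = 3/128
  'd': [15/32 + 3/128*0/1, 15/32 + 3/128*3/8) = [15/32, 489/1024)
  'c': [15/32 + 3/128*3/8, 15/32 + 3/128*5/8) = [489/1024, 495/1024) <- contains code 123/256
  'f': [15/32 + 3/128*5/8, 15/32 + 3/128*7/8) = [495/1024, 501/1024)
  'b': [15/32 + 3/128*7/8, 15/32 + 3/128*1/1) = [501/1024, 63/128)
  emit 'c', narrow to [489/1024, 495/1024)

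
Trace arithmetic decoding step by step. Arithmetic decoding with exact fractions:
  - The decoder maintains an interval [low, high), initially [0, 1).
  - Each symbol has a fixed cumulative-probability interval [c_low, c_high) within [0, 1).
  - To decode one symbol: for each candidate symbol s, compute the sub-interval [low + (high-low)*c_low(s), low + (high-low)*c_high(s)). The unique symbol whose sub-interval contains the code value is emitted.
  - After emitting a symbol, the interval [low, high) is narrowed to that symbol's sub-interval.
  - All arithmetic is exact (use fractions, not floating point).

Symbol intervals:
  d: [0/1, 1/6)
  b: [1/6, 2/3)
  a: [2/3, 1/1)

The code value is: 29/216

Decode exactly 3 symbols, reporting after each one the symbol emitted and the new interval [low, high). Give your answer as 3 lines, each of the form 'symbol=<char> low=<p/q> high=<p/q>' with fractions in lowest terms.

Answer: symbol=d low=0/1 high=1/6
symbol=a low=1/9 high=1/6
symbol=b low=13/108 high=4/27

Derivation:
Step 1: interval [0/1, 1/1), width = 1/1 - 0/1 = 1/1
  'd': [0/1 + 1/1*0/1, 0/1 + 1/1*1/6) = [0/1, 1/6) <- contains code 29/216
  'b': [0/1 + 1/1*1/6, 0/1 + 1/1*2/3) = [1/6, 2/3)
  'a': [0/1 + 1/1*2/3, 0/1 + 1/1*1/1) = [2/3, 1/1)
  emit 'd', narrow to [0/1, 1/6)
Step 2: interval [0/1, 1/6), width = 1/6 - 0/1 = 1/6
  'd': [0/1 + 1/6*0/1, 0/1 + 1/6*1/6) = [0/1, 1/36)
  'b': [0/1 + 1/6*1/6, 0/1 + 1/6*2/3) = [1/36, 1/9)
  'a': [0/1 + 1/6*2/3, 0/1 + 1/6*1/1) = [1/9, 1/6) <- contains code 29/216
  emit 'a', narrow to [1/9, 1/6)
Step 3: interval [1/9, 1/6), width = 1/6 - 1/9 = 1/18
  'd': [1/9 + 1/18*0/1, 1/9 + 1/18*1/6) = [1/9, 13/108)
  'b': [1/9 + 1/18*1/6, 1/9 + 1/18*2/3) = [13/108, 4/27) <- contains code 29/216
  'a': [1/9 + 1/18*2/3, 1/9 + 1/18*1/1) = [4/27, 1/6)
  emit 'b', narrow to [13/108, 4/27)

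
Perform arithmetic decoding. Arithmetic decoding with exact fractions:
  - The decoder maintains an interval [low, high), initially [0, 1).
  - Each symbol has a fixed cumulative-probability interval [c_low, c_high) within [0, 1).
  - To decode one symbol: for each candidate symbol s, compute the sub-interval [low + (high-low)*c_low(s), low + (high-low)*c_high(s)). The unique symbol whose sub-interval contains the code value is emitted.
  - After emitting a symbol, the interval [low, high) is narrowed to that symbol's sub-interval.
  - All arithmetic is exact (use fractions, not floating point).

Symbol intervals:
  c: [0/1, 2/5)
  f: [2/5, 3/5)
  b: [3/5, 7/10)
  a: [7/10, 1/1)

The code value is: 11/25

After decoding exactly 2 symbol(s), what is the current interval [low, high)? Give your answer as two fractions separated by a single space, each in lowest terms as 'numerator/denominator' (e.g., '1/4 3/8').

Answer: 2/5 12/25

Derivation:
Step 1: interval [0/1, 1/1), width = 1/1 - 0/1 = 1/1
  'c': [0/1 + 1/1*0/1, 0/1 + 1/1*2/5) = [0/1, 2/5)
  'f': [0/1 + 1/1*2/5, 0/1 + 1/1*3/5) = [2/5, 3/5) <- contains code 11/25
  'b': [0/1 + 1/1*3/5, 0/1 + 1/1*7/10) = [3/5, 7/10)
  'a': [0/1 + 1/1*7/10, 0/1 + 1/1*1/1) = [7/10, 1/1)
  emit 'f', narrow to [2/5, 3/5)
Step 2: interval [2/5, 3/5), width = 3/5 - 2/5 = 1/5
  'c': [2/5 + 1/5*0/1, 2/5 + 1/5*2/5) = [2/5, 12/25) <- contains code 11/25
  'f': [2/5 + 1/5*2/5, 2/5 + 1/5*3/5) = [12/25, 13/25)
  'b': [2/5 + 1/5*3/5, 2/5 + 1/5*7/10) = [13/25, 27/50)
  'a': [2/5 + 1/5*7/10, 2/5 + 1/5*1/1) = [27/50, 3/5)
  emit 'c', narrow to [2/5, 12/25)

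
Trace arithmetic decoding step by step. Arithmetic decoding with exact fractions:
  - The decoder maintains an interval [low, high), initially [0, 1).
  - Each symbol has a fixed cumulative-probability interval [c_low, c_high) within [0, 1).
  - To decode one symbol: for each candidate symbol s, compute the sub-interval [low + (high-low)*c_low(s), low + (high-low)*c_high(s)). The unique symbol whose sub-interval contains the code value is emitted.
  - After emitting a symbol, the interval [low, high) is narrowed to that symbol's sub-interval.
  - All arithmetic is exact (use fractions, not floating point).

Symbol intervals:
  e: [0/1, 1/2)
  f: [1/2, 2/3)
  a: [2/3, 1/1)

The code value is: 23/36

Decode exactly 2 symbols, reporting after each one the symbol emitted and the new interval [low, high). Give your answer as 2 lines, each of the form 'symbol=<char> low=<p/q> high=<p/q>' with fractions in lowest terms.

Answer: symbol=f low=1/2 high=2/3
symbol=a low=11/18 high=2/3

Derivation:
Step 1: interval [0/1, 1/1), width = 1/1 - 0/1 = 1/1
  'e': [0/1 + 1/1*0/1, 0/1 + 1/1*1/2) = [0/1, 1/2)
  'f': [0/1 + 1/1*1/2, 0/1 + 1/1*2/3) = [1/2, 2/3) <- contains code 23/36
  'a': [0/1 + 1/1*2/3, 0/1 + 1/1*1/1) = [2/3, 1/1)
  emit 'f', narrow to [1/2, 2/3)
Step 2: interval [1/2, 2/3), width = 2/3 - 1/2 = 1/6
  'e': [1/2 + 1/6*0/1, 1/2 + 1/6*1/2) = [1/2, 7/12)
  'f': [1/2 + 1/6*1/2, 1/2 + 1/6*2/3) = [7/12, 11/18)
  'a': [1/2 + 1/6*2/3, 1/2 + 1/6*1/1) = [11/18, 2/3) <- contains code 23/36
  emit 'a', narrow to [11/18, 2/3)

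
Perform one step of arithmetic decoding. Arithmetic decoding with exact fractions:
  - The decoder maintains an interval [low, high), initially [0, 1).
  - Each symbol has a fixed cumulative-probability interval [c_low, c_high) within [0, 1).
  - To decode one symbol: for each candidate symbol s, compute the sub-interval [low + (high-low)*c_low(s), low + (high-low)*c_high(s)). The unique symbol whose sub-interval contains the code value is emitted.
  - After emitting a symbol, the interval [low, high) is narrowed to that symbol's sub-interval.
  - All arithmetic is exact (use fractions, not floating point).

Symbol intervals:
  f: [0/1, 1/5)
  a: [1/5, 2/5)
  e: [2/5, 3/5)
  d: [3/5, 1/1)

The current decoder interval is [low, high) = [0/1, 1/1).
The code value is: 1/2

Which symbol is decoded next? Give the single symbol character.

Answer: e

Derivation:
Interval width = high − low = 1/1 − 0/1 = 1/1
Scaled code = (code − low) / width = (1/2 − 0/1) / 1/1 = 1/2
  f: [0/1, 1/5) 
  a: [1/5, 2/5) 
  e: [2/5, 3/5) ← scaled code falls here ✓
  d: [3/5, 1/1) 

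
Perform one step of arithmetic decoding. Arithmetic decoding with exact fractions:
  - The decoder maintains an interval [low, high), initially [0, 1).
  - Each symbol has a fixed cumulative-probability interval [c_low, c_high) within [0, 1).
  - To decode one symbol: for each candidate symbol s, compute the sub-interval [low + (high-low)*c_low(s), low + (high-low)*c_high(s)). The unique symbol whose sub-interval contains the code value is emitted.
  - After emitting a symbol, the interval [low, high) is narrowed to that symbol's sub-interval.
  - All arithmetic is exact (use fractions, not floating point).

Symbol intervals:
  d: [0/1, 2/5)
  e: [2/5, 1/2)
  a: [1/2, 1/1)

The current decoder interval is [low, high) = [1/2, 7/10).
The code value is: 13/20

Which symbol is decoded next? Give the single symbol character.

Interval width = high − low = 7/10 − 1/2 = 1/5
Scaled code = (code − low) / width = (13/20 − 1/2) / 1/5 = 3/4
  d: [0/1, 2/5) 
  e: [2/5, 1/2) 
  a: [1/2, 1/1) ← scaled code falls here ✓

Answer: a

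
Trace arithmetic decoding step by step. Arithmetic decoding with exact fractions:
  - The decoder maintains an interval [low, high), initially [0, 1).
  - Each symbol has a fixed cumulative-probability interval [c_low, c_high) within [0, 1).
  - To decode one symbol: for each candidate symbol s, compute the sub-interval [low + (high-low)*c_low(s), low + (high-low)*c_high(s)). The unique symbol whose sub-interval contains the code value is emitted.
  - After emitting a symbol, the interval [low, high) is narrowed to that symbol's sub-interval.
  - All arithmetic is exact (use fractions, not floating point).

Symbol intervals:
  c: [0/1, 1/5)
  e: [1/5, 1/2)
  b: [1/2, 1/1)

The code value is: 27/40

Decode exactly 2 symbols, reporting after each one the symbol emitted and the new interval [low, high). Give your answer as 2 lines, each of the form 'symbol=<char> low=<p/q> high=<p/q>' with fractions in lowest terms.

Step 1: interval [0/1, 1/1), width = 1/1 - 0/1 = 1/1
  'c': [0/1 + 1/1*0/1, 0/1 + 1/1*1/5) = [0/1, 1/5)
  'e': [0/1 + 1/1*1/5, 0/1 + 1/1*1/2) = [1/5, 1/2)
  'b': [0/1 + 1/1*1/2, 0/1 + 1/1*1/1) = [1/2, 1/1) <- contains code 27/40
  emit 'b', narrow to [1/2, 1/1)
Step 2: interval [1/2, 1/1), width = 1/1 - 1/2 = 1/2
  'c': [1/2 + 1/2*0/1, 1/2 + 1/2*1/5) = [1/2, 3/5)
  'e': [1/2 + 1/2*1/5, 1/2 + 1/2*1/2) = [3/5, 3/4) <- contains code 27/40
  'b': [1/2 + 1/2*1/2, 1/2 + 1/2*1/1) = [3/4, 1/1)
  emit 'e', narrow to [3/5, 3/4)

Answer: symbol=b low=1/2 high=1/1
symbol=e low=3/5 high=3/4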